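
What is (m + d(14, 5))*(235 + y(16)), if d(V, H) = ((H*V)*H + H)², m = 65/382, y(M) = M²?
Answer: 23637532965/382 ≈ 6.1878e+7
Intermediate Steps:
m = 65/382 (m = 65*(1/382) = 65/382 ≈ 0.17016)
d(V, H) = (H + V*H²)² (d(V, H) = (V*H² + H)² = (H + V*H²)²)
(m + d(14, 5))*(235 + y(16)) = (65/382 + 5²*(1 + 5*14)²)*(235 + 16²) = (65/382 + 25*(1 + 70)²)*(235 + 256) = (65/382 + 25*71²)*491 = (65/382 + 25*5041)*491 = (65/382 + 126025)*491 = (48141615/382)*491 = 23637532965/382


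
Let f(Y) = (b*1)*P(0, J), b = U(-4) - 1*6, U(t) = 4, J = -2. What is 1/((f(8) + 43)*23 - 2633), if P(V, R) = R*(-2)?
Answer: -1/1828 ≈ -0.00054705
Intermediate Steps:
P(V, R) = -2*R
b = -2 (b = 4 - 1*6 = 4 - 6 = -2)
f(Y) = -8 (f(Y) = (-2*1)*(-2*(-2)) = -2*4 = -8)
1/((f(8) + 43)*23 - 2633) = 1/((-8 + 43)*23 - 2633) = 1/(35*23 - 2633) = 1/(805 - 2633) = 1/(-1828) = -1/1828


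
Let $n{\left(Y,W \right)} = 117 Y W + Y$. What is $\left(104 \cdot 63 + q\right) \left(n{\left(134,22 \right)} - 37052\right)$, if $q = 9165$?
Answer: $4840804566$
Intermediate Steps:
$n{\left(Y,W \right)} = Y + 117 W Y$ ($n{\left(Y,W \right)} = 117 W Y + Y = Y + 117 W Y$)
$\left(104 \cdot 63 + q\right) \left(n{\left(134,22 \right)} - 37052\right) = \left(104 \cdot 63 + 9165\right) \left(134 \left(1 + 117 \cdot 22\right) - 37052\right) = \left(6552 + 9165\right) \left(134 \left(1 + 2574\right) - 37052\right) = 15717 \left(134 \cdot 2575 - 37052\right) = 15717 \left(345050 - 37052\right) = 15717 \cdot 307998 = 4840804566$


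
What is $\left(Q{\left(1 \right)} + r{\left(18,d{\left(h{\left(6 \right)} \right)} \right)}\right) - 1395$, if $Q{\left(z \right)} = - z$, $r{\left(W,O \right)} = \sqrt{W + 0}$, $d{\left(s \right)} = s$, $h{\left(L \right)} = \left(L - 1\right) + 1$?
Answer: $-1396 + 3 \sqrt{2} \approx -1391.8$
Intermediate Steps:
$h{\left(L \right)} = L$ ($h{\left(L \right)} = \left(-1 + L\right) + 1 = L$)
$r{\left(W,O \right)} = \sqrt{W}$
$\left(Q{\left(1 \right)} + r{\left(18,d{\left(h{\left(6 \right)} \right)} \right)}\right) - 1395 = \left(\left(-1\right) 1 + \sqrt{18}\right) - 1395 = \left(-1 + 3 \sqrt{2}\right) - 1395 = -1396 + 3 \sqrt{2}$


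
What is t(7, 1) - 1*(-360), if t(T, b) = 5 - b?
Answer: 364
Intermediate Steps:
t(7, 1) - 1*(-360) = (5 - 1*1) - 1*(-360) = (5 - 1) + 360 = 4 + 360 = 364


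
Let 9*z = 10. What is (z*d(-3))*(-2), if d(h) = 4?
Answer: -80/9 ≈ -8.8889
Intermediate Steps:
z = 10/9 (z = (1/9)*10 = 10/9 ≈ 1.1111)
(z*d(-3))*(-2) = ((10/9)*4)*(-2) = (40/9)*(-2) = -80/9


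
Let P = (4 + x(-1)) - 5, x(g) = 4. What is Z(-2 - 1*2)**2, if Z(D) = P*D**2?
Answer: 2304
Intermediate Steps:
P = 3 (P = (4 + 4) - 5 = 8 - 5 = 3)
Z(D) = 3*D**2
Z(-2 - 1*2)**2 = (3*(-2 - 1*2)**2)**2 = (3*(-2 - 2)**2)**2 = (3*(-4)**2)**2 = (3*16)**2 = 48**2 = 2304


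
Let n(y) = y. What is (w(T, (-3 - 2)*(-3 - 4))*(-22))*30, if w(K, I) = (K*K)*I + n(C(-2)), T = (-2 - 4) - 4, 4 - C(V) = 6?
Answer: -2308680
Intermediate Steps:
C(V) = -2 (C(V) = 4 - 1*6 = 4 - 6 = -2)
T = -10 (T = -6 - 4 = -10)
w(K, I) = -2 + I*K² (w(K, I) = (K*K)*I - 2 = K²*I - 2 = I*K² - 2 = -2 + I*K²)
(w(T, (-3 - 2)*(-3 - 4))*(-22))*30 = ((-2 + ((-3 - 2)*(-3 - 4))*(-10)²)*(-22))*30 = ((-2 - 5*(-7)*100)*(-22))*30 = ((-2 + 35*100)*(-22))*30 = ((-2 + 3500)*(-22))*30 = (3498*(-22))*30 = -76956*30 = -2308680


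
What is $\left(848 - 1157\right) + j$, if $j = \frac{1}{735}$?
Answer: $- \frac{227114}{735} \approx -309.0$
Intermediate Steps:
$j = \frac{1}{735} \approx 0.0013605$
$\left(848 - 1157\right) + j = \left(848 - 1157\right) + \frac{1}{735} = -309 + \frac{1}{735} = - \frac{227114}{735}$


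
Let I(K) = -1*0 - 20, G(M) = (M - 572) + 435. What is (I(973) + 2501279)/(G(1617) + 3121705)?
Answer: 2501259/3123185 ≈ 0.80087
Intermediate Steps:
G(M) = -137 + M (G(M) = (-572 + M) + 435 = -137 + M)
I(K) = -20 (I(K) = 0 - 20 = -20)
(I(973) + 2501279)/(G(1617) + 3121705) = (-20 + 2501279)/((-137 + 1617) + 3121705) = 2501259/(1480 + 3121705) = 2501259/3123185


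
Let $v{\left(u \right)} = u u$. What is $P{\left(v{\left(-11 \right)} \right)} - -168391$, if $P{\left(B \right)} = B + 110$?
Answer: $168622$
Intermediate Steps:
$v{\left(u \right)} = u^{2}$
$P{\left(B \right)} = 110 + B$
$P{\left(v{\left(-11 \right)} \right)} - -168391 = \left(110 + \left(-11\right)^{2}\right) - -168391 = \left(110 + 121\right) + 168391 = 231 + 168391 = 168622$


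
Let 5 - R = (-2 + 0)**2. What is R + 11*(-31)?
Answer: -340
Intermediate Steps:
R = 1 (R = 5 - (-2 + 0)**2 = 5 - 1*(-2)**2 = 5 - 1*4 = 5 - 4 = 1)
R + 11*(-31) = 1 + 11*(-31) = 1 - 341 = -340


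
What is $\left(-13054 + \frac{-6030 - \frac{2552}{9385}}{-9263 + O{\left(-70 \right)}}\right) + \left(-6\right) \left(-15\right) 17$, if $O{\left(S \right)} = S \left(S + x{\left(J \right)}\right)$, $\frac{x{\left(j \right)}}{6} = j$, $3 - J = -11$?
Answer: $- \frac{1107751921718}{96130555} \approx -11523.0$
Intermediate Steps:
$J = 14$ ($J = 3 - -11 = 3 + 11 = 14$)
$x{\left(j \right)} = 6 j$
$O{\left(S \right)} = S \left(84 + S\right)$ ($O{\left(S \right)} = S \left(S + 6 \cdot 14\right) = S \left(S + 84\right) = S \left(84 + S\right)$)
$\left(-13054 + \frac{-6030 - \frac{2552}{9385}}{-9263 + O{\left(-70 \right)}}\right) + \left(-6\right) \left(-15\right) 17 = \left(-13054 + \frac{-6030 - \frac{2552}{9385}}{-9263 - 70 \left(84 - 70\right)}\right) + \left(-6\right) \left(-15\right) 17 = \left(-13054 + \frac{-6030 - \frac{2552}{9385}}{-9263 - 980}\right) + 90 \cdot 17 = \left(-13054 + \frac{-6030 - \frac{2552}{9385}}{-9263 - 980}\right) + 1530 = \left(-13054 - \frac{56594102}{9385 \left(-10243\right)}\right) + 1530 = \left(-13054 - - \frac{56594102}{96130555}\right) + 1530 = \left(-13054 + \frac{56594102}{96130555}\right) + 1530 = - \frac{1254831670868}{96130555} + 1530 = - \frac{1107751921718}{96130555}$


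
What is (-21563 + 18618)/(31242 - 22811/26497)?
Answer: -78033665/827796463 ≈ -0.094267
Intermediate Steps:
(-21563 + 18618)/(31242 - 22811/26497) = -2945/(31242 - 22811*1/26497) = -2945/(31242 - 22811/26497) = -2945/827796463/26497 = -2945*26497/827796463 = -78033665/827796463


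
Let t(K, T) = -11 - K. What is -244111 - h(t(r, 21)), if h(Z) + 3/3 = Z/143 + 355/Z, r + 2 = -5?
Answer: -139580139/572 ≈ -2.4402e+5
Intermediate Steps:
r = -7 (r = -2 - 5 = -7)
h(Z) = -1 + 355/Z + Z/143 (h(Z) = -1 + (Z/143 + 355/Z) = -1 + (355/Z + Z/143) = -1 + 355/Z + Z/143)
-244111 - h(t(r, 21)) = -244111 - (-1 + 355/(-11 - 1*(-7)) + (-11 - 1*(-7))/143) = -244111 - (-1 + 355/(-11 + 7) + (-11 + 7)/143) = -244111 - (-1 + 355/(-4) + (1/143)*(-4)) = -244111 - (-1 + 355*(-¼) - 4/143) = -244111 - (-1 - 355/4 - 4/143) = -244111 - 1*(-51353/572) = -244111 + 51353/572 = -139580139/572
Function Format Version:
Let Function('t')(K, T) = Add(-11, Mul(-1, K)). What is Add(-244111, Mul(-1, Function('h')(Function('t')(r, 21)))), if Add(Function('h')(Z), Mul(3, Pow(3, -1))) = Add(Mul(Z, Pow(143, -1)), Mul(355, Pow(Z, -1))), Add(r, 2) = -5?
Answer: Rational(-139580139, 572) ≈ -2.4402e+5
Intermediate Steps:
r = -7 (r = Add(-2, -5) = -7)
Function('h')(Z) = Add(-1, Mul(355, Pow(Z, -1)), Mul(Rational(1, 143), Z)) (Function('h')(Z) = Add(-1, Add(Mul(Z, Pow(143, -1)), Mul(355, Pow(Z, -1)))) = Add(-1, Add(Mul(Z, Rational(1, 143)), Mul(355, Pow(Z, -1)))) = Add(-1, Add(Mul(Rational(1, 143), Z), Mul(355, Pow(Z, -1)))) = Add(-1, Add(Mul(355, Pow(Z, -1)), Mul(Rational(1, 143), Z))) = Add(-1, Mul(355, Pow(Z, -1)), Mul(Rational(1, 143), Z)))
Add(-244111, Mul(-1, Function('h')(Function('t')(r, 21)))) = Add(-244111, Mul(-1, Add(-1, Mul(355, Pow(Add(-11, Mul(-1, -7)), -1)), Mul(Rational(1, 143), Add(-11, Mul(-1, -7)))))) = Add(-244111, Mul(-1, Add(-1, Mul(355, Pow(Add(-11, 7), -1)), Mul(Rational(1, 143), Add(-11, 7))))) = Add(-244111, Mul(-1, Add(-1, Mul(355, Pow(-4, -1)), Mul(Rational(1, 143), -4)))) = Add(-244111, Mul(-1, Add(-1, Mul(355, Rational(-1, 4)), Rational(-4, 143)))) = Add(-244111, Mul(-1, Add(-1, Rational(-355, 4), Rational(-4, 143)))) = Add(-244111, Mul(-1, Rational(-51353, 572))) = Add(-244111, Rational(51353, 572)) = Rational(-139580139, 572)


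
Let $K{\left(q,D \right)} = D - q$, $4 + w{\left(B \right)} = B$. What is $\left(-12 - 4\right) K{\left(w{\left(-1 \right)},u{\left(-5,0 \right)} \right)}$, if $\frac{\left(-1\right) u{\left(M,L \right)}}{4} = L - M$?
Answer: $240$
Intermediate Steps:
$u{\left(M,L \right)} = - 4 L + 4 M$ ($u{\left(M,L \right)} = - 4 \left(L - M\right) = - 4 L + 4 M$)
$w{\left(B \right)} = -4 + B$
$\left(-12 - 4\right) K{\left(w{\left(-1 \right)},u{\left(-5,0 \right)} \right)} = \left(-12 - 4\right) \left(\left(\left(-4\right) 0 + 4 \left(-5\right)\right) - \left(-4 - 1\right)\right) = - 16 \left(\left(0 - 20\right) - -5\right) = - 16 \left(-20 + 5\right) = \left(-16\right) \left(-15\right) = 240$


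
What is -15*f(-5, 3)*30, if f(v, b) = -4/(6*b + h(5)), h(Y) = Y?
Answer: 1800/23 ≈ 78.261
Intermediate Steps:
f(v, b) = -4/(5 + 6*b) (f(v, b) = -4/(6*b + 5) = -4/(5 + 6*b))
-15*f(-5, 3)*30 = -(-60)/(5 + 6*3)*30 = -(-60)/(5 + 18)*30 = -(-60)/23*30 = -15*(-4/23)*30 = (60/23)*30 = 1800/23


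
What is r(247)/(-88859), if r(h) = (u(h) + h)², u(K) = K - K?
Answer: -61009/88859 ≈ -0.68658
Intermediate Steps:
u(K) = 0
r(h) = h² (r(h) = (0 + h)² = h²)
r(247)/(-88859) = 247²/(-88859) = 61009*(-1/88859) = -61009/88859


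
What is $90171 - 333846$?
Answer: $-243675$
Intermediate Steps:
$90171 - 333846 = -243675$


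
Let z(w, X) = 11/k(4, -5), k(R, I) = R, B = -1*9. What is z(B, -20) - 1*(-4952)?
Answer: 19819/4 ≈ 4954.8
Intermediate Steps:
B = -9
z(w, X) = 11/4
z(B, -20) - 1*(-4952) = 11/4 - 1*(-4952) = 11/4 + 4952 = 19819/4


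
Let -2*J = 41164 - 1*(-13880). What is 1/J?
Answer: -1/27522 ≈ -3.6335e-5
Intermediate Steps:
J = -27522 (J = -(41164 - 1*(-13880))/2 = -(41164 + 13880)/2 = -1/2*55044 = -27522)
1/J = 1/(-27522) = -1/27522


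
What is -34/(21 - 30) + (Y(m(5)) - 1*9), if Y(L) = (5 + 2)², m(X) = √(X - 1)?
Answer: 394/9 ≈ 43.778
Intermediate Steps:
m(X) = √(-1 + X)
Y(L) = 49 (Y(L) = 7² = 49)
-34/(21 - 30) + (Y(m(5)) - 1*9) = -34/(21 - 30) + (49 - 1*9) = -34/(-9) + (49 - 9) = -34*(-⅑) + 40 = 34/9 + 40 = 394/9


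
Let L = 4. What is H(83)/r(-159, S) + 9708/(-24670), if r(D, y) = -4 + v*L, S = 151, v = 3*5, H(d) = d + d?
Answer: 887893/345380 ≈ 2.5708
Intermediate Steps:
H(d) = 2*d
v = 15
r(D, y) = 56 (r(D, y) = -4 + 15*4 = -4 + 60 = 56)
H(83)/r(-159, S) + 9708/(-24670) = (2*83)/56 + 9708/(-24670) = 166*(1/56) + 9708*(-1/24670) = 83/28 - 4854/12335 = 887893/345380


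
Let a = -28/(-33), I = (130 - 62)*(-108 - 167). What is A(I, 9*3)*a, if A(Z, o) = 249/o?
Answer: 2324/297 ≈ 7.8249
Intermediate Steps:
I = -18700 (I = 68*(-275) = -18700)
a = 28/33 (a = -28*(-1/33) = 28/33 ≈ 0.84848)
A(I, 9*3)*a = (249/((9*3)))*(28/33) = (249/27)*(28/33) = (249*(1/27))*(28/33) = (83/9)*(28/33) = 2324/297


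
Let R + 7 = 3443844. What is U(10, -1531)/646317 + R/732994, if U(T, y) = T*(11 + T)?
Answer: 105998301289/22559356338 ≈ 4.6986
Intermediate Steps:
R = 3443837 (R = -7 + 3443844 = 3443837)
U(10, -1531)/646317 + R/732994 = (10*(11 + 10))/646317 + 3443837/732994 = (10*21)*(1/646317) + 3443837*(1/732994) = 210*(1/646317) + 3443837/732994 = 10/30777 + 3443837/732994 = 105998301289/22559356338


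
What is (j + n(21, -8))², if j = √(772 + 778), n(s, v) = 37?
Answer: 2919 + 370*√62 ≈ 5832.4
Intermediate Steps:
j = 5*√62 (j = √1550 = 5*√62 ≈ 39.370)
(j + n(21, -8))² = (5*√62 + 37)² = (37 + 5*√62)²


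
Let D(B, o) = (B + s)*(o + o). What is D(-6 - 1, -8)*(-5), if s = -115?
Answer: -9760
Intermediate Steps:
D(B, o) = 2*o*(-115 + B) (D(B, o) = (B - 115)*(o + o) = (-115 + B)*(2*o) = 2*o*(-115 + B))
D(-6 - 1, -8)*(-5) = (2*(-8)*(-115 + (-6 - 1)))*(-5) = (2*(-8)*(-115 - 7))*(-5) = (2*(-8)*(-122))*(-5) = 1952*(-5) = -9760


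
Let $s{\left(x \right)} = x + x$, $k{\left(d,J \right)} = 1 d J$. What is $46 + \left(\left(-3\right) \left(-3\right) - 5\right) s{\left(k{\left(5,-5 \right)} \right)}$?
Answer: $-154$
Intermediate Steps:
$k{\left(d,J \right)} = J d$ ($k{\left(d,J \right)} = d J = J d$)
$s{\left(x \right)} = 2 x$
$46 + \left(\left(-3\right) \left(-3\right) - 5\right) s{\left(k{\left(5,-5 \right)} \right)} = 46 + \left(\left(-3\right) \left(-3\right) - 5\right) 2 \left(\left(-5\right) 5\right) = 46 + \left(9 - 5\right) 2 \left(-25\right) = 46 + 4 \left(-50\right) = 46 - 200 = -154$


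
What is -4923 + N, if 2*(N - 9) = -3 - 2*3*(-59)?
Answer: -9477/2 ≈ -4738.5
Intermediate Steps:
N = 369/2 (N = 9 + (-3 - 2*3*(-59))/2 = 9 + (-3 - 6*(-59))/2 = 9 + (-3 + 354)/2 = 9 + (½)*351 = 9 + 351/2 = 369/2 ≈ 184.50)
-4923 + N = -4923 + 369/2 = -9477/2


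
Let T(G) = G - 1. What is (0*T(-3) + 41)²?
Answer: 1681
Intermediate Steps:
T(G) = -1 + G
(0*T(-3) + 41)² = (0*(-1 - 3) + 41)² = (0*(-4) + 41)² = (0 + 41)² = 41² = 1681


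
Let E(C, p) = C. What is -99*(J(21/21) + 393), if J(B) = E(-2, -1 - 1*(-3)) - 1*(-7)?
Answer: -39402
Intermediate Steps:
J(B) = 5 (J(B) = -2 - 1*(-7) = -2 + 7 = 5)
-99*(J(21/21) + 393) = -99*(5 + 393) = -99*398 = -39402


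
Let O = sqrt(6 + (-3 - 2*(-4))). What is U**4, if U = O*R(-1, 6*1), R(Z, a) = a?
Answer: 156816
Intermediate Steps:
O = sqrt(11) (O = sqrt(6 + (-3 + 8)) = sqrt(6 + 5) = sqrt(11) ≈ 3.3166)
U = 6*sqrt(11) (U = sqrt(11)*(6*1) = sqrt(11)*6 = 6*sqrt(11) ≈ 19.900)
U**4 = (6*sqrt(11))**4 = 156816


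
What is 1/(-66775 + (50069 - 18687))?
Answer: -1/35393 ≈ -2.8254e-5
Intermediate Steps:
1/(-66775 + (50069 - 18687)) = 1/(-66775 + 31382) = 1/(-35393) = -1/35393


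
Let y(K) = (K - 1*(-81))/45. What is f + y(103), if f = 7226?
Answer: 325354/45 ≈ 7230.1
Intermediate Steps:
y(K) = 9/5 + K/45 (y(K) = (K + 81)*(1/45) = (81 + K)*(1/45) = 9/5 + K/45)
f + y(103) = 7226 + (9/5 + (1/45)*103) = 7226 + (9/5 + 103/45) = 7226 + 184/45 = 325354/45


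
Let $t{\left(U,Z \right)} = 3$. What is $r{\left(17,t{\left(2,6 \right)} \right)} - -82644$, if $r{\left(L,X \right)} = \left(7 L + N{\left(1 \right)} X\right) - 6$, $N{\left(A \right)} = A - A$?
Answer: $82757$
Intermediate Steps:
$N{\left(A \right)} = 0$
$r{\left(L,X \right)} = -6 + 7 L$ ($r{\left(L,X \right)} = \left(7 L + 0 X\right) - 6 = \left(7 L + 0\right) - 6 = 7 L - 6 = -6 + 7 L$)
$r{\left(17,t{\left(2,6 \right)} \right)} - -82644 = \left(-6 + 7 \cdot 17\right) - -82644 = \left(-6 + 119\right) + 82644 = 113 + 82644 = 82757$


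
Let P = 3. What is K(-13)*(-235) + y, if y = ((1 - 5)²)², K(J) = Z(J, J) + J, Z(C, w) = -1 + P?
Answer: 2841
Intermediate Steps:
Z(C, w) = 2 (Z(C, w) = -1 + 3 = 2)
K(J) = 2 + J
y = 256 (y = ((-4)²)² = 16² = 256)
K(-13)*(-235) + y = (2 - 13)*(-235) + 256 = -11*(-235) + 256 = 2585 + 256 = 2841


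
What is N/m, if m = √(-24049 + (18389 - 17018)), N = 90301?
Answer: -90301*I*√22678/22678 ≈ -599.64*I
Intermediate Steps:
m = I*√22678 (m = √(-24049 + 1371) = √(-22678) = I*√22678 ≈ 150.59*I)
N/m = 90301/((I*√22678)) = 90301*(-I*√22678/22678) = -90301*I*√22678/22678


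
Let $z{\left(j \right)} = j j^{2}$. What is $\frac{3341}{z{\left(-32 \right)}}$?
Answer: $- \frac{3341}{32768} \approx -0.10196$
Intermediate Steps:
$z{\left(j \right)} = j^{3}$
$\frac{3341}{z{\left(-32 \right)}} = \frac{3341}{\left(-32\right)^{3}} = \frac{3341}{-32768} = 3341 \left(- \frac{1}{32768}\right) = - \frac{3341}{32768}$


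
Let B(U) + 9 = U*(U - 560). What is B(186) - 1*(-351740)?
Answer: 282167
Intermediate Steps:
B(U) = -9 + U*(-560 + U) (B(U) = -9 + U*(U - 560) = -9 + U*(-560 + U))
B(186) - 1*(-351740) = (-9 + 186² - 560*186) - 1*(-351740) = (-9 + 34596 - 104160) + 351740 = -69573 + 351740 = 282167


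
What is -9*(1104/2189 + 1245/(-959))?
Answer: 14999121/2099251 ≈ 7.1450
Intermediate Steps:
-9*(1104/2189 + 1245/(-959)) = -9*(1104*(1/2189) + 1245*(-1/959)) = -9*(1104/2189 - 1245/959) = -9*(-1666569/2099251) = 14999121/2099251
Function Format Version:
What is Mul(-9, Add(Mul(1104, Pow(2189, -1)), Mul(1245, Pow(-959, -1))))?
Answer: Rational(14999121, 2099251) ≈ 7.1450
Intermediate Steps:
Mul(-9, Add(Mul(1104, Pow(2189, -1)), Mul(1245, Pow(-959, -1)))) = Mul(-9, Add(Mul(1104, Rational(1, 2189)), Mul(1245, Rational(-1, 959)))) = Mul(-9, Add(Rational(1104, 2189), Rational(-1245, 959))) = Mul(-9, Rational(-1666569, 2099251)) = Rational(14999121, 2099251)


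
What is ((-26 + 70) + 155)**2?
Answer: 39601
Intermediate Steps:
((-26 + 70) + 155)**2 = (44 + 155)**2 = 199**2 = 39601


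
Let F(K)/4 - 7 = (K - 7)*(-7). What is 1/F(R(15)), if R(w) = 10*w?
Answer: -1/3976 ≈ -0.00025151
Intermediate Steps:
F(K) = 224 - 28*K (F(K) = 28 + 4*((K - 7)*(-7)) = 28 + 4*((-7 + K)*(-7)) = 28 + 4*(49 - 7*K) = 28 + (196 - 28*K) = 224 - 28*K)
1/F(R(15)) = 1/(224 - 280*15) = 1/(224 - 28*150) = 1/(224 - 4200) = 1/(-3976) = -1/3976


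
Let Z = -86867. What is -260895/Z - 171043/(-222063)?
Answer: 72793118666/19289946621 ≈ 3.7736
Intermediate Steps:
-260895/Z - 171043/(-222063) = -260895/(-86867) - 171043/(-222063) = -260895*(-1/86867) - 171043*(-1/222063) = 260895/86867 + 171043/222063 = 72793118666/19289946621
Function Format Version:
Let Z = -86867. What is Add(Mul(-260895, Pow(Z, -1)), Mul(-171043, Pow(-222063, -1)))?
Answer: Rational(72793118666, 19289946621) ≈ 3.7736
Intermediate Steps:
Add(Mul(-260895, Pow(Z, -1)), Mul(-171043, Pow(-222063, -1))) = Add(Mul(-260895, Pow(-86867, -1)), Mul(-171043, Pow(-222063, -1))) = Add(Mul(-260895, Rational(-1, 86867)), Mul(-171043, Rational(-1, 222063))) = Add(Rational(260895, 86867), Rational(171043, 222063)) = Rational(72793118666, 19289946621)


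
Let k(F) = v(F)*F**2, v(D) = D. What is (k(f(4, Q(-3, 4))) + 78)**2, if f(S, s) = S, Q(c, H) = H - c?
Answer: 20164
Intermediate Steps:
k(F) = F**3 (k(F) = F*F**2 = F**3)
(k(f(4, Q(-3, 4))) + 78)**2 = (4**3 + 78)**2 = (64 + 78)**2 = 142**2 = 20164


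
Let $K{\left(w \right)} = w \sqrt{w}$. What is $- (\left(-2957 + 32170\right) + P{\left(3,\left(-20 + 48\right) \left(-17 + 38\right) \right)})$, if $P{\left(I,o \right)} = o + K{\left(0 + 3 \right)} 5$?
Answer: $-29801 - 15 \sqrt{3} \approx -29827.0$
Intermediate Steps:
$K{\left(w \right)} = w^{\frac{3}{2}}$
$P{\left(I,o \right)} = o + 15 \sqrt{3}$ ($P{\left(I,o \right)} = o + \left(0 + 3\right)^{\frac{3}{2}} \cdot 5 = o + 3^{\frac{3}{2}} \cdot 5 = o + 3 \sqrt{3} \cdot 5 = o + 15 \sqrt{3}$)
$- (\left(-2957 + 32170\right) + P{\left(3,\left(-20 + 48\right) \left(-17 + 38\right) \right)}) = - (\left(-2957 + 32170\right) + \left(\left(-20 + 48\right) \left(-17 + 38\right) + 15 \sqrt{3}\right)) = - (29213 + \left(28 \cdot 21 + 15 \sqrt{3}\right)) = - (29213 + \left(588 + 15 \sqrt{3}\right)) = - (29801 + 15 \sqrt{3}) = -29801 - 15 \sqrt{3}$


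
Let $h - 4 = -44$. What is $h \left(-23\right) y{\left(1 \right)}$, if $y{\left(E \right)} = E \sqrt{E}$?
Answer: $920$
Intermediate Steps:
$h = -40$ ($h = 4 - 44 = -40$)
$y{\left(E \right)} = E^{\frac{3}{2}}$
$h \left(-23\right) y{\left(1 \right)} = \left(-40\right) \left(-23\right) 1^{\frac{3}{2}} = 920 \cdot 1 = 920$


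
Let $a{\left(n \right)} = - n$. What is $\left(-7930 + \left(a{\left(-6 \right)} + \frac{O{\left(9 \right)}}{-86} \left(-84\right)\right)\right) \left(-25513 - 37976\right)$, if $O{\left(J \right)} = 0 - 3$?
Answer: $\frac{21640733562}{43} \approx 5.0327 \cdot 10^{8}$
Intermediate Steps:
$O{\left(J \right)} = -3$
$\left(-7930 + \left(a{\left(-6 \right)} + \frac{O{\left(9 \right)}}{-86} \left(-84\right)\right)\right) \left(-25513 - 37976\right) = \left(-7930 + \left(\left(-1\right) \left(-6\right) + - \frac{3}{-86} \left(-84\right)\right)\right) \left(-25513 - 37976\right) = \left(-7930 + \left(6 + \left(-3\right) \left(- \frac{1}{86}\right) \left(-84\right)\right)\right) \left(-63489\right) = \left(-7930 + \left(6 + \frac{3}{86} \left(-84\right)\right)\right) \left(-63489\right) = \left(-7930 + \left(6 - \frac{126}{43}\right)\right) \left(-63489\right) = \left(-7930 + \frac{132}{43}\right) \left(-63489\right) = \left(- \frac{340858}{43}\right) \left(-63489\right) = \frac{21640733562}{43}$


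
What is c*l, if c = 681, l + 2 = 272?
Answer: 183870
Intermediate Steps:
l = 270 (l = -2 + 272 = 270)
c*l = 681*270 = 183870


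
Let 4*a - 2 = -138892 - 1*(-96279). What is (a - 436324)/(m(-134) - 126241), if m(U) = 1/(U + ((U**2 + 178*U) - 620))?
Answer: 1981596925/559668434 ≈ 3.5407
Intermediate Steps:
a = -42611/4 (a = 1/2 + (-138892 - 1*(-96279))/4 = 1/2 + (-138892 + 96279)/4 = 1/2 + (1/4)*(-42613) = 1/2 - 42613/4 = -42611/4 ≈ -10653.)
m(U) = 1/(-620 + U**2 + 179*U) (m(U) = 1/(U + (-620 + U**2 + 178*U)) = 1/(-620 + U**2 + 179*U))
(a - 436324)/(m(-134) - 126241) = (-42611/4 - 436324)/(1/(-620 + (-134)**2 + 179*(-134)) - 126241) = -1787907/(4*(1/(-620 + 17956 - 23986) - 126241)) = -1787907/(4*(1/(-6650) - 126241)) = -1787907/(4*(-1/6650 - 126241)) = -1787907/(4*(-839502651/6650)) = -1787907/4*(-6650/839502651) = 1981596925/559668434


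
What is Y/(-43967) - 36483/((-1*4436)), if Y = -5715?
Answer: 1629399801/195037612 ≈ 8.3543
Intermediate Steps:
Y/(-43967) - 36483/((-1*4436)) = -5715/(-43967) - 36483/((-1*4436)) = -5715*(-1/43967) - 36483/(-4436) = 5715/43967 - 36483*(-1/4436) = 5715/43967 + 36483/4436 = 1629399801/195037612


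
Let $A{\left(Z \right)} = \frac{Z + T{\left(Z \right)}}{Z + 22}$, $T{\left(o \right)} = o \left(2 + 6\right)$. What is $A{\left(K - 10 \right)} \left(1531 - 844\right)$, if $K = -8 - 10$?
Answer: $28854$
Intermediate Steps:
$K = -18$
$T{\left(o \right)} = 8 o$ ($T{\left(o \right)} = o 8 = 8 o$)
$A{\left(Z \right)} = \frac{9 Z}{22 + Z}$ ($A{\left(Z \right)} = \frac{Z + 8 Z}{Z + 22} = \frac{9 Z}{22 + Z}$)
$A{\left(K - 10 \right)} \left(1531 - 844\right) = \frac{9 \left(-18 - 10\right)}{22 - 28} \left(1531 - 844\right) = \frac{9 \left(-18 - 10\right)}{22 - 28} \cdot 687 = 9 \left(-28\right) \frac{1}{22 - 28} \cdot 687 = 9 \left(-28\right) \frac{1}{-6} \cdot 687 = 9 \left(-28\right) \left(- \frac{1}{6}\right) 687 = 42 \cdot 687 = 28854$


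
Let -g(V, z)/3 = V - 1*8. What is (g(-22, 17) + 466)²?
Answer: 309136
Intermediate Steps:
g(V, z) = 24 - 3*V (g(V, z) = -3*(V - 1*8) = -3*(V - 8) = -3*(-8 + V) = 24 - 3*V)
(g(-22, 17) + 466)² = ((24 - 3*(-22)) + 466)² = ((24 + 66) + 466)² = (90 + 466)² = 556² = 309136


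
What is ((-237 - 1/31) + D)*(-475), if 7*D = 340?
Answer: 19425600/217 ≈ 89519.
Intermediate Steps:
D = 340/7 (D = (⅐)*340 = 340/7 ≈ 48.571)
((-237 - 1/31) + D)*(-475) = ((-237 - 1/31) + 340/7)*(-475) = (-7348/31 + 340/7)*(-475) = -40896/217*(-475) = 19425600/217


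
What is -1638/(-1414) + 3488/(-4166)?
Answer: 67567/210383 ≈ 0.32116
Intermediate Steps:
-1638/(-1414) + 3488/(-4166) = -1638*(-1/1414) + 3488*(-1/4166) = 117/101 - 1744/2083 = 67567/210383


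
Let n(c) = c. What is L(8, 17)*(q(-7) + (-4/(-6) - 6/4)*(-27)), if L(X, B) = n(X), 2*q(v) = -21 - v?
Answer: 124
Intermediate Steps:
q(v) = -21/2 - v/2 (q(v) = (-21 - v)/2 = -21/2 - v/2)
L(X, B) = X
L(8, 17)*(q(-7) + (-4/(-6) - 6/4)*(-27)) = 8*((-21/2 - 1/2*(-7)) + (-4/(-6) - 6/4)*(-27)) = 8*((-21/2 + 7/2) + (-4*(-1/6) - 6*1/4)*(-27)) = 8*(-7 + (2/3 - 3/2)*(-27)) = 8*(-7 - 5/6*(-27)) = 8*(-7 + 45/2) = 8*(31/2) = 124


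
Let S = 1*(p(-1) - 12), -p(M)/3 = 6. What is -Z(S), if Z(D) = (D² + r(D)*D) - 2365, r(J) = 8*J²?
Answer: 217465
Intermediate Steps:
p(M) = -18 (p(M) = -3*6 = -18)
S = -30 (S = 1*(-18 - 12) = 1*(-30) = -30)
Z(D) = -2365 + D² + 8*D³ (Z(D) = (D² + (8*D²)*D) - 2365 = (D² + 8*D³) - 2365 = -2365 + D² + 8*D³)
-Z(S) = -(-2365 + (-30)² + 8*(-30)³) = -(-2365 + 900 + 8*(-27000)) = -(-2365 + 900 - 216000) = -1*(-217465) = 217465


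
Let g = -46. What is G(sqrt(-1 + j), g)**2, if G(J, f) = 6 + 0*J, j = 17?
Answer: 36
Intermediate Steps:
G(J, f) = 6 (G(J, f) = 6 + 0 = 6)
G(sqrt(-1 + j), g)**2 = 6**2 = 36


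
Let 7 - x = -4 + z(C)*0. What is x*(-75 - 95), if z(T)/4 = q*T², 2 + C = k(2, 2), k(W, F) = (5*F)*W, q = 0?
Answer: -1870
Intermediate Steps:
k(W, F) = 5*F*W
C = 18 (C = -2 + 5*2*2 = -2 + 20 = 18)
z(T) = 0 (z(T) = 4*(0*T²) = 4*0 = 0)
x = 11 (x = 7 - (-4 + 0*0) = 7 - (-4 + 0) = 7 - 1*(-4) = 7 + 4 = 11)
x*(-75 - 95) = 11*(-75 - 95) = 11*(-170) = -1870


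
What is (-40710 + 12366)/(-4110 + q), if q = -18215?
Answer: 28344/22325 ≈ 1.2696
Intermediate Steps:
(-40710 + 12366)/(-4110 + q) = (-40710 + 12366)/(-4110 - 18215) = -28344/(-22325) = -28344*(-1/22325) = 28344/22325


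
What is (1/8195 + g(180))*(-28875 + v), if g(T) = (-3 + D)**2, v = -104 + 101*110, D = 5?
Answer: -585763689/8195 ≈ -71478.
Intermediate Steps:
v = 11006 (v = -104 + 11110 = 11006)
g(T) = 4 (g(T) = (-3 + 5)**2 = 2**2 = 4)
(1/8195 + g(180))*(-28875 + v) = (1/8195 + 4)*(-28875 + 11006) = (1/8195 + 4)*(-17869) = (32781/8195)*(-17869) = -585763689/8195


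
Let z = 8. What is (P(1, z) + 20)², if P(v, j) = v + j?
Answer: 841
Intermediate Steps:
P(v, j) = j + v
(P(1, z) + 20)² = ((8 + 1) + 20)² = (9 + 20)² = 29² = 841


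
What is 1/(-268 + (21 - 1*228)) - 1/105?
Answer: -116/9975 ≈ -0.011629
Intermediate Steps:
1/(-268 + (21 - 1*228)) - 1/105 = 1/(-268 + (21 - 228)) - 1*1/105 = 1/(-268 - 207) - 1/105 = 1/(-475) - 1/105 = -1/475 - 1/105 = -116/9975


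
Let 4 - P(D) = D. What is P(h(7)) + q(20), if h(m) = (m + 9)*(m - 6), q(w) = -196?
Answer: -208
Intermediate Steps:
h(m) = (-6 + m)*(9 + m) (h(m) = (9 + m)*(-6 + m) = (-6 + m)*(9 + m))
P(D) = 4 - D
P(h(7)) + q(20) = (4 - (-54 + 7² + 3*7)) - 196 = (4 - (-54 + 49 + 21)) - 196 = (4 - 1*16) - 196 = (4 - 16) - 196 = -12 - 196 = -208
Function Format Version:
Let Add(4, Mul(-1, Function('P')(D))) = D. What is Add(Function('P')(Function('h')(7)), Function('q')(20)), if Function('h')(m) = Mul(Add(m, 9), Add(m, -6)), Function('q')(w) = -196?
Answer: -208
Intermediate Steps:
Function('h')(m) = Mul(Add(-6, m), Add(9, m)) (Function('h')(m) = Mul(Add(9, m), Add(-6, m)) = Mul(Add(-6, m), Add(9, m)))
Function('P')(D) = Add(4, Mul(-1, D))
Add(Function('P')(Function('h')(7)), Function('q')(20)) = Add(Add(4, Mul(-1, Add(-54, Pow(7, 2), Mul(3, 7)))), -196) = Add(Add(4, Mul(-1, Add(-54, 49, 21))), -196) = Add(Add(4, Mul(-1, 16)), -196) = Add(Add(4, -16), -196) = Add(-12, -196) = -208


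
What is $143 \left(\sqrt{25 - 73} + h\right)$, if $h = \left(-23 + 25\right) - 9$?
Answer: $-1001 + 572 i \sqrt{3} \approx -1001.0 + 990.73 i$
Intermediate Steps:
$h = -7$ ($h = 2 - 9 = -7$)
$143 \left(\sqrt{25 - 73} + h\right) = 143 \left(\sqrt{25 - 73} - 7\right) = 143 \left(\sqrt{-48} - 7\right) = 143 \left(4 i \sqrt{3} - 7\right) = 143 \left(-7 + 4 i \sqrt{3}\right) = -1001 + 572 i \sqrt{3}$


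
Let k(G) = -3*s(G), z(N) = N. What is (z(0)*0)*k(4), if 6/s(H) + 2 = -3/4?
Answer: 0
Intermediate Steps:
s(H) = -24/11 (s(H) = 6/(-2 - 3/4) = 6/(-2 - 3*¼) = 6/(-2 - ¾) = 6/(-11/4) = 6*(-4/11) = -24/11)
k(G) = 72/11 (k(G) = -3*(-24/11) = 72/11)
(z(0)*0)*k(4) = (0*0)*(72/11) = 0*(72/11) = 0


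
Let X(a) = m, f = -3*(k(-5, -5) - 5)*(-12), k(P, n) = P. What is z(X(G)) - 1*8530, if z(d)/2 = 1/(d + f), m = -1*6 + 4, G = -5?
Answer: -1543931/181 ≈ -8530.0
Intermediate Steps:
f = -360 (f = -3*(-5 - 5)*(-12) = -3*(-10)*(-12) = 30*(-12) = -360)
m = -2 (m = -6 + 4 = -2)
X(a) = -2
z(d) = 2/(-360 + d) (z(d) = 2/(d - 360) = 2/(-360 + d))
z(X(G)) - 1*8530 = 2/(-360 - 2) - 1*8530 = 2/(-362) - 8530 = 2*(-1/362) - 8530 = -1/181 - 8530 = -1543931/181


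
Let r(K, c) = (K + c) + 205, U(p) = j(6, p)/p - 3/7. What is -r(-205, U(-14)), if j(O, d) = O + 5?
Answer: 17/14 ≈ 1.2143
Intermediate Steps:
j(O, d) = 5 + O
U(p) = -3/7 + 11/p (U(p) = (5 + 6)/p - 3/7 = 11/p - 3*⅐ = 11/p - 3/7 = -3/7 + 11/p)
r(K, c) = 205 + K + c
-r(-205, U(-14)) = -(205 - 205 + (-3/7 + 11/(-14))) = -(205 - 205 + (-3/7 + 11*(-1/14))) = -(205 - 205 + (-3/7 - 11/14)) = -(205 - 205 - 17/14) = -1*(-17/14) = 17/14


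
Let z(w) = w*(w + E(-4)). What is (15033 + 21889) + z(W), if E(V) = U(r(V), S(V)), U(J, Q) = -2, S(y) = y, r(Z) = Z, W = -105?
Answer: 48157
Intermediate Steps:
E(V) = -2
z(w) = w*(-2 + w) (z(w) = w*(w - 2) = w*(-2 + w))
(15033 + 21889) + z(W) = (15033 + 21889) - 105*(-2 - 105) = 36922 - 105*(-107) = 36922 + 11235 = 48157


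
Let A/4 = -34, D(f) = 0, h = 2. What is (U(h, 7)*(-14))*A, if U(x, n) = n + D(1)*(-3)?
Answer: 13328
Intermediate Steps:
A = -136 (A = 4*(-34) = -136)
U(x, n) = n (U(x, n) = n + 0*(-3) = n + 0 = n)
(U(h, 7)*(-14))*A = (7*(-14))*(-136) = -98*(-136) = 13328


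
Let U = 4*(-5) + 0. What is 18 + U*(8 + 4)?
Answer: -222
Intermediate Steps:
U = -20 (U = -20 + 0 = -20)
18 + U*(8 + 4) = 18 - 20*(8 + 4) = 18 - 20*12 = 18 - 240 = -222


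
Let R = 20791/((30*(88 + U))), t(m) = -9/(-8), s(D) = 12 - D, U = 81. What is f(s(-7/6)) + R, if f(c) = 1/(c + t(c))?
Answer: 7252993/1739010 ≈ 4.1708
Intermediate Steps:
t(m) = 9/8 (t(m) = -9*(-⅛) = 9/8)
f(c) = 1/(9/8 + c) (f(c) = 1/(c + 9/8) = 1/(9/8 + c))
R = 20791/5070 (R = 20791/((30*(88 + 81))) = 20791/((30*169)) = 20791/5070 ≈ 4.1008)
f(s(-7/6)) + R = 8/(9 + 8*(12 - (-7)/6)) + 20791/5070 = 8/(9 + 8*(12 - 1*(-7/6))) + 20791/5070 = 8/(9 + 8*(12 + 7/6)) + 20791/5070 = 8/(9 + 8*(79/6)) + 20791/5070 = 8/(9 + 316/3) + 20791/5070 = 8/(343/3) + 20791/5070 = 8*(3/343) + 20791/5070 = 24/343 + 20791/5070 = 7252993/1739010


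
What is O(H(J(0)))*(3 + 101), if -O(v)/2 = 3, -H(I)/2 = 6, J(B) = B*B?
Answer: -624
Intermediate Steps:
J(B) = B**2
H(I) = -12 (H(I) = -2*6 = -12)
O(v) = -6 (O(v) = -2*3 = -6)
O(H(J(0)))*(3 + 101) = -6*(3 + 101) = -6*104 = -624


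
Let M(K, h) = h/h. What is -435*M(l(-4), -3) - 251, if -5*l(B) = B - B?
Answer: -686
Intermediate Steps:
l(B) = 0 (l(B) = -(B - B)/5 = -⅕*0 = 0)
M(K, h) = 1
-435*M(l(-4), -3) - 251 = -435*1 - 251 = -435 - 251 = -686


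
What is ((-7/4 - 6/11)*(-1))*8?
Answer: 202/11 ≈ 18.364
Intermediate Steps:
((-7/4 - 6/11)*(-1))*8 = -101/44*(-1)*8 = (101/44)*8 = 202/11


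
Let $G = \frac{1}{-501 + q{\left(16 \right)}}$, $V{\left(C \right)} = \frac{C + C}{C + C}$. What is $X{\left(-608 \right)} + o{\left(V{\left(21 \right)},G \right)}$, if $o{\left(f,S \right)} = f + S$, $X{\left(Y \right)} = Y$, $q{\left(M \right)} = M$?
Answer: $- \frac{294396}{485} \approx -607.0$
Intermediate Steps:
$V{\left(C \right)} = 1$ ($V{\left(C \right)} = \frac{2 C}{2 C} = 2 C \frac{1}{2 C} = 1$)
$G = - \frac{1}{485}$ ($G = \frac{1}{-501 + 16} = \frac{1}{-485} = - \frac{1}{485} \approx -0.0020619$)
$o{\left(f,S \right)} = S + f$
$X{\left(-608 \right)} + o{\left(V{\left(21 \right)},G \right)} = -608 + \left(- \frac{1}{485} + 1\right) = -608 + \frac{484}{485} = - \frac{294396}{485}$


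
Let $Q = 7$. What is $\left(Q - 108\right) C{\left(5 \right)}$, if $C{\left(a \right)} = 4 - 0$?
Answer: $-404$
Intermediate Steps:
$C{\left(a \right)} = 4$ ($C{\left(a \right)} = 4 + 0 = 4$)
$\left(Q - 108\right) C{\left(5 \right)} = \left(7 - 108\right) 4 = \left(-101\right) 4 = -404$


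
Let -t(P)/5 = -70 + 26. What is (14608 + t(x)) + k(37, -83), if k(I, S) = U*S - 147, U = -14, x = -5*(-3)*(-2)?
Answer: 15843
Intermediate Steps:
x = -30 (x = 15*(-2) = -30)
t(P) = 220 (t(P) = -5*(-70 + 26) = -5*(-44) = 220)
k(I, S) = -147 - 14*S (k(I, S) = -14*S - 147 = -147 - 14*S)
(14608 + t(x)) + k(37, -83) = (14608 + 220) + (-147 - 14*(-83)) = 14828 + (-147 + 1162) = 14828 + 1015 = 15843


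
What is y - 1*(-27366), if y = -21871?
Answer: 5495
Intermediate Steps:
y - 1*(-27366) = -21871 - 1*(-27366) = -21871 + 27366 = 5495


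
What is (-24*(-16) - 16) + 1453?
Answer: 1821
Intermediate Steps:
(-24*(-16) - 16) + 1453 = (384 - 16) + 1453 = 368 + 1453 = 1821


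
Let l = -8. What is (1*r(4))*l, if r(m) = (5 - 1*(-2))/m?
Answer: -14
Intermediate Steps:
r(m) = 7/m (r(m) = (5 + 2)/m = 7/m)
(1*r(4))*l = (1*(7/4))*(-8) = (7/4)*(-8) = -14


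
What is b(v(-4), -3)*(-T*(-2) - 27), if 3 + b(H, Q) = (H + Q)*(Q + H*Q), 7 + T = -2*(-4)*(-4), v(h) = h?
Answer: 6930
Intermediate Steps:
T = -39 (T = -7 - 2*(-4)*(-4) = -7 + 8*(-4) = -7 - 32 = -39)
b(H, Q) = -3 + (H + Q)*(Q + H*Q)
b(v(-4), -3)*(-T*(-2) - 27) = (-3 + (-3)² - 4*(-3) - 4*(-3)² - 3*(-4)²)*(-1*(-39)*(-2) - 27) = (-3 + 9 + 12 - 4*9 - 3*16)*(39*(-2) - 27) = (-3 + 9 + 12 - 36 - 48)*(-78 - 27) = -66*(-105) = 6930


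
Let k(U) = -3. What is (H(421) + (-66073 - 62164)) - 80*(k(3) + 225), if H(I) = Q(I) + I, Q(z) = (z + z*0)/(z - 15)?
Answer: -59103435/406 ≈ -1.4558e+5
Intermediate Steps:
Q(z) = z/(-15 + z) (Q(z) = (z + 0)/(-15 + z) = z/(-15 + z))
H(I) = I + I/(-15 + I) (H(I) = I/(-15 + I) + I = I + I/(-15 + I))
(H(421) + (-66073 - 62164)) - 80*(k(3) + 225) = (421*(-14 + 421)/(-15 + 421) + (-66073 - 62164)) - 80*(-3 + 225) = (421*407/406 - 128237) - 80*222 = (421*(1/406)*407 - 128237) - 17760 = (171347/406 - 128237) - 17760 = -51892875/406 - 17760 = -59103435/406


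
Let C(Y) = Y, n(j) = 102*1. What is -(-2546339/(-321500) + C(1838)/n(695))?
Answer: -425321789/16396500 ≈ -25.940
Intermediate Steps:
n(j) = 102
-(-2546339/(-321500) + C(1838)/n(695)) = -(-2546339/(-321500) + 1838/102) = -(-2546339*(-1/321500) + 1838*(1/102)) = -(2546339/321500 + 919/51) = -1*425321789/16396500 = -425321789/16396500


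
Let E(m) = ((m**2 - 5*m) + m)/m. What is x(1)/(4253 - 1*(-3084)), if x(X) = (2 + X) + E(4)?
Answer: 3/7337 ≈ 0.00040889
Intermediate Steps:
E(m) = (m**2 - 4*m)/m
x(X) = 2 + X (x(X) = (2 + X) + (-4 + 4) = (2 + X) + 0 = 2 + X)
x(1)/(4253 - 1*(-3084)) = (2 + 1)/(4253 - 1*(-3084)) = 3/(4253 + 3084) = 3/7337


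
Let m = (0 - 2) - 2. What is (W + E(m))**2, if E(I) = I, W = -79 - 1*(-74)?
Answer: 81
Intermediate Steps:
W = -5 (W = -79 + 74 = -5)
m = -4 (m = -2 - 2 = -4)
(W + E(m))**2 = (-5 - 4)**2 = (-9)**2 = 81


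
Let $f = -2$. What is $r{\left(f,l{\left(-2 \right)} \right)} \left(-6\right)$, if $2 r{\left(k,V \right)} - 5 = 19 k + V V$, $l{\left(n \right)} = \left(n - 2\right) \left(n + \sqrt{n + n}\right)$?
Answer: $99 + 384 i \approx 99.0 + 384.0 i$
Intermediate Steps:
$l{\left(n \right)} = \left(-2 + n\right) \left(n + \sqrt{2} \sqrt{n}\right)$ ($l{\left(n \right)} = \left(-2 + n\right) \left(n + \sqrt{2 n}\right) = \left(-2 + n\right) \left(n + \sqrt{2} \sqrt{n}\right)$)
$r{\left(k,V \right)} = \frac{5}{2} + \frac{V^{2}}{2} + \frac{19 k}{2}$ ($r{\left(k,V \right)} = \frac{5}{2} + \frac{19 k + V V}{2} = \frac{5}{2} + \frac{19 k + V^{2}}{2} = \frac{5}{2} + \frac{V^{2} + 19 k}{2} = \frac{5}{2} + \left(\frac{V^{2}}{2} + \frac{19 k}{2}\right) = \frac{5}{2} + \frac{V^{2}}{2} + \frac{19 k}{2}$)
$r{\left(f,l{\left(-2 \right)} \right)} \left(-6\right) = \left(\frac{5}{2} + \frac{\left(\left(-2\right)^{2} - -4 + \sqrt{2} \left(-2\right)^{\frac{3}{2}} - 2 \sqrt{2} \sqrt{-2}\right)^{2}}{2} + \frac{19}{2} \left(-2\right)\right) \left(-6\right) = \left(\frac{5}{2} + \frac{\left(4 + 4 + \sqrt{2} \left(- 2 i \sqrt{2}\right) - 2 \sqrt{2} i \sqrt{2}\right)^{2}}{2} - 19\right) \left(-6\right) = \left(\frac{5}{2} + \frac{\left(4 + 4 - 4 i - 4 i\right)^{2}}{2} - 19\right) \left(-6\right) = \left(\frac{5}{2} + \frac{\left(8 - 8 i\right)^{2}}{2} - 19\right) \left(-6\right) = \left(- \frac{33}{2} + \frac{\left(8 - 8 i\right)^{2}}{2}\right) \left(-6\right) = 99 - 3 \left(8 - 8 i\right)^{2}$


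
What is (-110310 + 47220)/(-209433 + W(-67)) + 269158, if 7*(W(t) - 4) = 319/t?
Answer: 881246887579/3274084 ≈ 2.6916e+5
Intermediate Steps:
W(t) = 4 + 319/(7*t) (W(t) = 4 + (319/t)/7 = 4 + 319/(7*t))
(-110310 + 47220)/(-209433 + W(-67)) + 269158 = (-110310 + 47220)/(-209433 + (4 + (319/7)/(-67))) + 269158 = -63090/(-209433 + (4 + (319/7)*(-1/67))) + 269158 = -63090/(-209433 + (4 - 319/469)) + 269158 = -63090/(-209433 + 1557/469) + 269158 = -63090/(-98222520/469) + 269158 = -63090*(-469/98222520) + 269158 = 986307/3274084 + 269158 = 881246887579/3274084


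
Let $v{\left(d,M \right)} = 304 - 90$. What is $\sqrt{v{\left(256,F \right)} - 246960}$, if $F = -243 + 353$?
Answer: $i \sqrt{246746} \approx 496.74 i$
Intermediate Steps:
$F = 110$
$v{\left(d,M \right)} = 214$ ($v{\left(d,M \right)} = 304 - 90 = 214$)
$\sqrt{v{\left(256,F \right)} - 246960} = \sqrt{214 - 246960} = \sqrt{-246746} = i \sqrt{246746}$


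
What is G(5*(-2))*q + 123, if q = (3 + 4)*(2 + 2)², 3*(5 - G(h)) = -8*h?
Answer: -6911/3 ≈ -2303.7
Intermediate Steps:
G(h) = 5 + 8*h/3 (G(h) = 5 - (-8)*h/3 = 5 + 8*h/3)
q = 112 (q = 7*4² = 7*16 = 112)
G(5*(-2))*q + 123 = (5 + 8*(5*(-2))/3)*112 + 123 = (5 + (8/3)*(-10))*112 + 123 = (5 - 80/3)*112 + 123 = -65/3*112 + 123 = -7280/3 + 123 = -6911/3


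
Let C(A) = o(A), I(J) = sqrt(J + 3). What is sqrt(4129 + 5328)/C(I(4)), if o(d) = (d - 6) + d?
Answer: -21*sqrt(193)/4 - 7*sqrt(1351)/4 ≈ -137.26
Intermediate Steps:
I(J) = sqrt(3 + J)
o(d) = -6 + 2*d (o(d) = (-6 + d) + d = -6 + 2*d)
C(A) = -6 + 2*A
sqrt(4129 + 5328)/C(I(4)) = sqrt(4129 + 5328)/(-6 + 2*sqrt(3 + 4)) = sqrt(9457)/(-6 + 2*sqrt(7)) = (7*sqrt(193))/(-6 + 2*sqrt(7)) = 7*sqrt(193)/(-6 + 2*sqrt(7))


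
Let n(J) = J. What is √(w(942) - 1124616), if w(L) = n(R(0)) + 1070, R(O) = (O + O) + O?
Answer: I*√1123546 ≈ 1060.0*I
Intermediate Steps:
R(O) = 3*O (R(O) = 2*O + O = 3*O)
w(L) = 1070 (w(L) = 3*0 + 1070 = 0 + 1070 = 1070)
√(w(942) - 1124616) = √(1070 - 1124616) = √(-1123546) = I*√1123546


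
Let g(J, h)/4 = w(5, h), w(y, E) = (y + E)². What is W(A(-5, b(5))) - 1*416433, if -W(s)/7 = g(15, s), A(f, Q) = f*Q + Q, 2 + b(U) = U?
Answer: -417805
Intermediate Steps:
b(U) = -2 + U
A(f, Q) = Q + Q*f (A(f, Q) = Q*f + Q = Q + Q*f)
w(y, E) = (E + y)²
g(J, h) = 4*(5 + h)² (g(J, h) = 4*(h + 5)² = 4*(5 + h)²)
W(s) = -28*(5 + s)²
W(A(-5, b(5))) - 1*416433 = -28*(5 + (-2 + 5)*(1 - 5))² - 1*416433 = -28*(5 + 3*(-4))² - 416433 = -28*(5 - 12)² - 416433 = -28*(-7)² - 416433 = -28*49 - 416433 = -1372 - 416433 = -417805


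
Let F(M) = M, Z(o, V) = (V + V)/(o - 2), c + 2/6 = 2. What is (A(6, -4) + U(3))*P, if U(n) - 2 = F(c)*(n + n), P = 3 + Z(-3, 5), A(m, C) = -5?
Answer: 7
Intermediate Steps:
c = 5/3 (c = -⅓ + 2 = 5/3 ≈ 1.6667)
Z(o, V) = 2*V/(-2 + o) (Z(o, V) = (2*V)/(-2 + o) = 2*V/(-2 + o))
P = 1 (P = 3 + 2*5/(-2 - 3) = 3 + 2*5/(-5) = 3 + 2*5*(-⅕) = 3 - 2 = 1)
U(n) = 2 + 10*n/3 (U(n) = 2 + 5*(n + n)/3 = 2 + 5*(2*n)/3 = 2 + 10*n/3)
(A(6, -4) + U(3))*P = (-5 + (2 + (10/3)*3))*1 = (-5 + (2 + 10))*1 = (-5 + 12)*1 = 7*1 = 7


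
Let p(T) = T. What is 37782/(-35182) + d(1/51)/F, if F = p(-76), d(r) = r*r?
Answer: -3734314907/3477318516 ≈ -1.0739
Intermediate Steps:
d(r) = r**2
F = -76
37782/(-35182) + d(1/51)/F = 37782/(-35182) + (1/51)**2/(-76) = 37782*(-1/35182) + (1/51)**2*(-1/76) = -18891/17591 + (1/2601)*(-1/76) = -18891/17591 - 1/197676 = -3734314907/3477318516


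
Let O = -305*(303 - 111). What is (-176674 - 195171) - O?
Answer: -313285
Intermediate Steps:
O = -58560 (O = -305*192 = -58560)
(-176674 - 195171) - O = (-176674 - 195171) - 1*(-58560) = -371845 + 58560 = -313285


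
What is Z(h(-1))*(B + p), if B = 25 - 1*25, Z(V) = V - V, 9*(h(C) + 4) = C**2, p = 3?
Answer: 0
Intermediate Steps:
h(C) = -4 + C**2/9
Z(V) = 0
B = 0 (B = 25 - 25 = 0)
Z(h(-1))*(B + p) = 0*(0 + 3) = 0*3 = 0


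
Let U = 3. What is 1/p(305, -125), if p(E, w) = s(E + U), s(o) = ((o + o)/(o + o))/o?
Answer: 308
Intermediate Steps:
s(o) = 1/o (s(o) = ((2*o)/((2*o)))/o = ((2*o)*(1/(2*o)))/o = 1/o)
p(E, w) = 1/(3 + E) (p(E, w) = 1/(E + 3) = 1/(3 + E))
1/p(305, -125) = 1/(1/(3 + 305)) = 1/(1/308) = 308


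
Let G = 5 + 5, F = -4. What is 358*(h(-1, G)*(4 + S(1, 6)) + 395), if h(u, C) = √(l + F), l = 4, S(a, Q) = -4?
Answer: 141410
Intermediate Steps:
G = 10
h(u, C) = 0 (h(u, C) = √(4 - 4) = √0 = 0)
358*(h(-1, G)*(4 + S(1, 6)) + 395) = 358*(0*(4 - 4) + 395) = 358*(0*0 + 395) = 358*(0 + 395) = 358*395 = 141410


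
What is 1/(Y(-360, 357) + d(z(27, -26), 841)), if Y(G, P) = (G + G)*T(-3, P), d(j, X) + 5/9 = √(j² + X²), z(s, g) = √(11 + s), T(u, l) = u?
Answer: 7605/13931582 - 243*√78591/320426386 ≈ 0.00033328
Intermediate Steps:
d(j, X) = -5/9 + √(X² + j²) (d(j, X) = -5/9 + √(j² + X²) = -5/9 + √(X² + j²))
Y(G, P) = -6*G (Y(G, P) = (G + G)*(-3) = (2*G)*(-3) = -6*G)
1/(Y(-360, 357) + d(z(27, -26), 841)) = 1/(-6*(-360) + (-5/9 + √(841² + (√(11 + 27))²))) = 1/(2160 + (-5/9 + √(707281 + (√38)²))) = 1/(2160 + (-5/9 + √(707281 + 38))) = 1/(2160 + (-5/9 + √707319)) = 1/(2160 + (-5/9 + 3*√78591)) = 1/(19435/9 + 3*√78591)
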